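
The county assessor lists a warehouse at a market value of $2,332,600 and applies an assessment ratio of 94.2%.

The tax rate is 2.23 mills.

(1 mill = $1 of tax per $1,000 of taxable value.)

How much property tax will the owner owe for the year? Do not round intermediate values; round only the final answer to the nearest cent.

Assessed value = $2,332,600 × 0.942 = $2,197,309.2
Tax = $2,197,309.2 × 0.00223 = $4,899.999516

$4,900.00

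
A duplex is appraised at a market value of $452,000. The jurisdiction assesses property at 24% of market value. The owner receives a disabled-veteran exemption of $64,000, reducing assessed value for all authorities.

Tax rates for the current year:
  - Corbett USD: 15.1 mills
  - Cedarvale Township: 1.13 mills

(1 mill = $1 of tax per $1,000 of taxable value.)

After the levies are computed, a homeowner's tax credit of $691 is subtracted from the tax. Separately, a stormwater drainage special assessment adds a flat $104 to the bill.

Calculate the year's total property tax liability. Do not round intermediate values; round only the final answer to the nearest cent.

$134.91

Assessed value = $452,000 × 0.24 = $108,480
Taxable value = $108,480 − $64,000 = $44,480
Corbett USD: $44,480 × 0.0151 = $671.648
Cedarvale Township: $44,480 × 0.00113 = $50.2624
Levies subtotal = $721.9104
After credit = $721.9104 − $691 = $30.9104
Total = $30.9104 + $104 = $134.9104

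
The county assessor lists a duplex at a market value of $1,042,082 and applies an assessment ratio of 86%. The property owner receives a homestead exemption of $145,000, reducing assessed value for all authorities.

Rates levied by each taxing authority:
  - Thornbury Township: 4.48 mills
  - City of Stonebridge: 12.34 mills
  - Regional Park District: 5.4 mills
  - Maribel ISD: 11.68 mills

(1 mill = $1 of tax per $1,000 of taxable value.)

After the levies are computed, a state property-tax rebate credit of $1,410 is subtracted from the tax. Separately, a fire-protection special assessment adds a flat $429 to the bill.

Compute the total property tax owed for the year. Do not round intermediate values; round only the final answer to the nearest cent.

$24,484.36

Assessed value = $1,042,082 × 0.86 = $896,190.52
Taxable value = $896,190.52 − $145,000 = $751,190.52
Thornbury Township: $751,190.52 × 0.00448 = $3,365.3335296
City of Stonebridge: $751,190.52 × 0.01234 = $9,269.6910168
Regional Park District: $751,190.52 × 0.0054 = $4,056.428808
Maribel ISD: $751,190.52 × 0.01168 = $8,773.9052736
Levies subtotal = $25,465.358628
After credit = $25,465.358628 − $1,410 = $24,055.358628
Total = $24,055.358628 + $429 = $24,484.358628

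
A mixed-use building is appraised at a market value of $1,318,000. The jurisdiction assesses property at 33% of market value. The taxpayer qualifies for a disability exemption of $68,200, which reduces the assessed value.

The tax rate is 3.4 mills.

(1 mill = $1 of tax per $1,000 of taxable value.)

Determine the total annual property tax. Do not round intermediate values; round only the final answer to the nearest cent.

$1,246.92

Assessed value = $1,318,000 × 0.33 = $434,940
Taxable value = $434,940 − $68,200 = $366,740
Tax = $366,740 × 0.0034 = $1,246.916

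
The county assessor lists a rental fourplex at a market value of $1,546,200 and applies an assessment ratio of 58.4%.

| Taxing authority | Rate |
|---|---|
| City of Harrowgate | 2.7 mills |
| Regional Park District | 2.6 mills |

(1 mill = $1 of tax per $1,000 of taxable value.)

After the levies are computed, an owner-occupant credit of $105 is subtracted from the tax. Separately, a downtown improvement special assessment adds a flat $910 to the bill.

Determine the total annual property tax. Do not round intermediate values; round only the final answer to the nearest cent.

Assessed value = $1,546,200 × 0.584 = $902,980.8
City of Harrowgate: $902,980.8 × 0.0027 = $2,438.04816
Regional Park District: $902,980.8 × 0.0026 = $2,347.75008
Levies subtotal = $4,785.79824
After credit = $4,785.79824 − $105 = $4,680.79824
Total = $4,680.79824 + $910 = $5,590.79824

$5,590.80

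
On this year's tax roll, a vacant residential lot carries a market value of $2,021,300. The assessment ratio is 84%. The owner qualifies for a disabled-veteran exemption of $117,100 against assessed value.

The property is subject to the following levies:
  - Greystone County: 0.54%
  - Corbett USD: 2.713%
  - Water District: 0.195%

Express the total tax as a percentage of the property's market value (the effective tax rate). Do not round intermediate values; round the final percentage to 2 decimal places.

Assessed value = $2,021,300 × 0.84 = $1,697,892
Taxable value = $1,697,892 − $117,100 = $1,580,792
Greystone County: $1,580,792 × 0.0054 = $8,536.2768
Corbett USD: $1,580,792 × 0.02713 = $42,886.88696
Water District: $1,580,792 × 0.00195 = $3,082.5444
Total tax = $54,505.70816
Effective rate = $54,505.70816 ÷ $2,021,300 = 2.70% of market value

2.70%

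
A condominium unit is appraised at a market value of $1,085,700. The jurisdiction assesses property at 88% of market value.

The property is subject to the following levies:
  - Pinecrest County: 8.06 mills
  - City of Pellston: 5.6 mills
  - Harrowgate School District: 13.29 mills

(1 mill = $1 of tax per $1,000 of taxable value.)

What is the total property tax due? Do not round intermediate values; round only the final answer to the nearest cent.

$25,748.46

Assessed value = $1,085,700 × 0.88 = $955,416
Pinecrest County: $955,416 × 0.00806 = $7,700.65296
City of Pellston: $955,416 × 0.0056 = $5,350.3296
Harrowgate School District: $955,416 × 0.01329 = $12,697.47864
Total = $7,700.65296 + $5,350.3296 + $12,697.47864 = $25,748.4612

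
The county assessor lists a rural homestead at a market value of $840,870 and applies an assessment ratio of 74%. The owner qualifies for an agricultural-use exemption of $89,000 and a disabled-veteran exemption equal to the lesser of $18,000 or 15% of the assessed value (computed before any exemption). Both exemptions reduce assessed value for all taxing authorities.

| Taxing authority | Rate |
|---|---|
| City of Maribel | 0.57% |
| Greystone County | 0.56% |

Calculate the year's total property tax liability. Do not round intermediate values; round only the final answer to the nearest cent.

Assessed value = $840,870 × 0.74 = $622,243.8
Disabled-veteran exemption = min($18,000, 15% × $622,243.8) = min($18,000, $93,336.57) = $18,000 (dollar cap binds)
Taxable value = $622,243.8 − $89,000 − $18,000 = $515,243.8
City of Maribel: $515,243.8 × 0.0057 = $2,936.88966
Greystone County: $515,243.8 × 0.0056 = $2,885.36528
Total = $5,822.25494

$5,822.25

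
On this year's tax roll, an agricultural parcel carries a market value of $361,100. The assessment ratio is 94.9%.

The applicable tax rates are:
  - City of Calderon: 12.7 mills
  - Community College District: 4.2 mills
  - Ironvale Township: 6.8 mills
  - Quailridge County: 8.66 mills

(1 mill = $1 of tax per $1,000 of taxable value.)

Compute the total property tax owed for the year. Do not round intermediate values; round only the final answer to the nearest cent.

Assessed value = $361,100 × 0.949 = $342,683.9
City of Calderon: $342,683.9 × 0.0127 = $4,352.08553
Community College District: $342,683.9 × 0.0042 = $1,439.27238
Ironvale Township: $342,683.9 × 0.0068 = $2,330.25052
Quailridge County: $342,683.9 × 0.00866 = $2,967.642574
Total = $4,352.08553 + $1,439.27238 + $2,330.25052 + $2,967.642574 = $11,089.251004

$11,089.25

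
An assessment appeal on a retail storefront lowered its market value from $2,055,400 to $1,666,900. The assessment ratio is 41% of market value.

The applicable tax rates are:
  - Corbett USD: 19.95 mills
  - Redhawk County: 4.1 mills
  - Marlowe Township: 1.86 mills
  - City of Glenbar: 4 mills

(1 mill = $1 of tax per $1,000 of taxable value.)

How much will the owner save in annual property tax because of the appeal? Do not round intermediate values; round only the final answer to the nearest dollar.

Old assessed value = $2,055,400 × 0.41 = $842,714
New assessed value = $1,666,900 × 0.41 = $683,429
Combined rate = 0.01995 + 0.0041 + 0.00186 + 0.004 = 0.02991
Old tax = $842,714 × 0.02991 = $25,205.57574
New tax = $683,429 × 0.02991 = $20,441.36139
Reduction = $25,205.57574 − $20,441.36139 = $4,764.21435

$4,764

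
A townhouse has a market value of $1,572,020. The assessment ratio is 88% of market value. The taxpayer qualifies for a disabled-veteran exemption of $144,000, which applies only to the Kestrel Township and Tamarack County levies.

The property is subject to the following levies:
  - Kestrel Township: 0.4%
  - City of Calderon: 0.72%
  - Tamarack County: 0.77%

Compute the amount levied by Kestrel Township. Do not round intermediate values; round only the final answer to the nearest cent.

Assessed value = $1,572,020 × 0.88 = $1,383,377.6
Kestrel Township taxable value = $1,383,377.6 − $144,000 = $1,239,377.6
Kestrel Township levy = $1,239,377.6 × 0.004 = $4,957.5104

$4,957.51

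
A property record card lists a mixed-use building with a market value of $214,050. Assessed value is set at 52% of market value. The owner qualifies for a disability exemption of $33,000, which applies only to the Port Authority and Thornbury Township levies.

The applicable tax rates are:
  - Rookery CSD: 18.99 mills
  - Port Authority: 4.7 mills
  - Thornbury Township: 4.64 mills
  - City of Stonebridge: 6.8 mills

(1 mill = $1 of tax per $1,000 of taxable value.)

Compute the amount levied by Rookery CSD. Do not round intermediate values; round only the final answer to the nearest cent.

Assessed value = $214,050 × 0.52 = $111,306
Rookery CSD taxable value = $111,306 (exemption does not apply)
Rookery CSD levy = $111,306 × 0.01899 = $2,113.70094

$2,113.70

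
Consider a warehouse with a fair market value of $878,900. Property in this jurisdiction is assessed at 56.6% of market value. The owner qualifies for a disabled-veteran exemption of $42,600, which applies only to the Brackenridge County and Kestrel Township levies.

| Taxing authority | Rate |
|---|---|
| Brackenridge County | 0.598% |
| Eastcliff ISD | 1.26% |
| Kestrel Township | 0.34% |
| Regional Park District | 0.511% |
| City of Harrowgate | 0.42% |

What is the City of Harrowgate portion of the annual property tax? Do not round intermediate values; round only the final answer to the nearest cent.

Assessed value = $878,900 × 0.566 = $497,457.4
City of Harrowgate taxable value = $497,457.4 (exemption does not apply)
City of Harrowgate levy = $497,457.4 × 0.0042 = $2,089.32108

$2,089.32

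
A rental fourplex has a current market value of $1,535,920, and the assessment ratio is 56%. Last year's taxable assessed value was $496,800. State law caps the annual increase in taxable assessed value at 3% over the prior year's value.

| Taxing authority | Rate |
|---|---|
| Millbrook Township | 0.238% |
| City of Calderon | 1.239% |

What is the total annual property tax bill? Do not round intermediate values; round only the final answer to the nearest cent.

$7,557.87

Uncapped assessed value = $1,535,920 × 0.56 = $860,115.2
Cap limit = $496,800 × 1.03 = $511,704
Taxable assessed value = min($860,115.2, $511,704) = $511,704 (cap binds)
Millbrook Township: $511,704 × 0.00238 = $1,217.85552
City of Calderon: $511,704 × 0.01239 = $6,340.01256
Total = $7,557.86808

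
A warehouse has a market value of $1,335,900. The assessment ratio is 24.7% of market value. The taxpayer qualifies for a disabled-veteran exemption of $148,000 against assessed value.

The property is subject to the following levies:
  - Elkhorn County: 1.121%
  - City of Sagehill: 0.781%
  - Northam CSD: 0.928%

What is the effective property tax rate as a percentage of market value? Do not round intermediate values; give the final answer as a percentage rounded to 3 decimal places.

Assessed value = $1,335,900 × 0.247 = $329,967.3
Taxable value = $329,967.3 − $148,000 = $181,967.3
Elkhorn County: $181,967.3 × 0.01121 = $2,039.853433
City of Sagehill: $181,967.3 × 0.00781 = $1,421.164613
Northam CSD: $181,967.3 × 0.00928 = $1,688.656544
Total tax = $5,149.67459
Effective rate = $5,149.67459 ÷ $1,335,900 = 0.385% of market value

0.385%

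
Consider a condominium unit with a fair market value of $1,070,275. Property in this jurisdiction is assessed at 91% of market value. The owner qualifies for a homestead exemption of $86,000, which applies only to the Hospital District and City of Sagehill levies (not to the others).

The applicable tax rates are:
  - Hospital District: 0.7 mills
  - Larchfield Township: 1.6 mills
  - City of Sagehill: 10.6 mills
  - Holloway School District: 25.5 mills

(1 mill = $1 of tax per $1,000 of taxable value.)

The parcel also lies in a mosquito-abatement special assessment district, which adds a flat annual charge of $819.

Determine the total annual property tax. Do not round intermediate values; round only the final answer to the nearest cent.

Assessed value = $1,070,275 × 0.91 = $973,950.25
Hospital District: ($973,950.25 − $86,000) × 0.0007 = $887,950.25 × 0.0007 = $621.565175
Larchfield Township: $973,950.25 × 0.0016 = $1,558.3204
City of Sagehill: ($973,950.25 − $86,000) × 0.0106 = $887,950.25 × 0.0106 = $9,412.27265
Holloway School District: $973,950.25 × 0.0255 = $24,835.731375
Levies subtotal = $36,427.8896
Total = $36,427.8896 + $819 = $37,246.8896

$37,246.89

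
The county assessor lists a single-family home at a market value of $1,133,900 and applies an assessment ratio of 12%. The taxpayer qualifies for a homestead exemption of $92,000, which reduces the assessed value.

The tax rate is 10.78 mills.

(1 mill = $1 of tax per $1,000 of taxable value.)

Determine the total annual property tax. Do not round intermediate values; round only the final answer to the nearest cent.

$475.05

Assessed value = $1,133,900 × 0.12 = $136,068
Taxable value = $136,068 − $92,000 = $44,068
Tax = $44,068 × 0.01078 = $475.05304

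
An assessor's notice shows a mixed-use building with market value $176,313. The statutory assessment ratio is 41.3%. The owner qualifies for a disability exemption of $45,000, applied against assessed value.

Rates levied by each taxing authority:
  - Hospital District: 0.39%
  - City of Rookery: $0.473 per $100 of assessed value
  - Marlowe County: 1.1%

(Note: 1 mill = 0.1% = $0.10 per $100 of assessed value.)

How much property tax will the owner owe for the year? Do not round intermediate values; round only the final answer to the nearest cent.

$546.05

Assessed value = $176,313 × 0.413 = $72,817.269
Taxable value = $72,817.269 − $45,000 = $27,817.269
Hospital District: $27,817.269 × 0.0039 = $108.4873491
City of Rookery: $27,817.269 × 0.00473 = $131.57568237
Marlowe County: $27,817.269 × 0.011 = $305.989959
Total = $546.05299047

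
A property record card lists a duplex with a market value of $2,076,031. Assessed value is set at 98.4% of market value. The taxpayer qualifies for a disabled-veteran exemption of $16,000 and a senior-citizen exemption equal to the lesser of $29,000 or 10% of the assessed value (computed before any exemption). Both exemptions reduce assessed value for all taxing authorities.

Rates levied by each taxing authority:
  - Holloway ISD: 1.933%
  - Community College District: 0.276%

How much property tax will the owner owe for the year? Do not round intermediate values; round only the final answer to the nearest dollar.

$44,132

Assessed value = $2,076,031 × 0.984 = $2,042,814.504
Senior-citizen exemption = min($29,000, 10% × $2,042,814.504) = min($29,000, $204,281.4504) = $29,000 (dollar cap binds)
Taxable value = $2,042,814.504 − $16,000 − $29,000 = $1,997,814.504
Holloway ISD: $1,997,814.504 × 0.01933 = $38,617.75436232
Community College District: $1,997,814.504 × 0.00276 = $5,513.96803104
Total = $44,131.72239336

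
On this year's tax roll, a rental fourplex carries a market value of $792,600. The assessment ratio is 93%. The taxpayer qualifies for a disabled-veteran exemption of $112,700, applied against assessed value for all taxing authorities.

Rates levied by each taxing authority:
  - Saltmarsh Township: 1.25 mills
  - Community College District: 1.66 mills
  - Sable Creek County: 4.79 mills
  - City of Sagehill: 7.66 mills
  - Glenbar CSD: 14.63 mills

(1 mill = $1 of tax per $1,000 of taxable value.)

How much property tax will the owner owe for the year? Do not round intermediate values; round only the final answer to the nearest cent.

$18,726.30

Assessed value = $792,600 × 0.93 = $737,118
Taxable value = $737,118 − $112,700 = $624,418
Saltmarsh Township: $624,418 × 0.00125 = $780.5225
Community College District: $624,418 × 0.00166 = $1,036.53388
Sable Creek County: $624,418 × 0.00479 = $2,990.96222
City of Sagehill: $624,418 × 0.00766 = $4,783.04188
Glenbar CSD: $624,418 × 0.01463 = $9,135.23534
Total = $780.5225 + $1,036.53388 + $2,990.96222 + $4,783.04188 + $9,135.23534 = $18,726.29582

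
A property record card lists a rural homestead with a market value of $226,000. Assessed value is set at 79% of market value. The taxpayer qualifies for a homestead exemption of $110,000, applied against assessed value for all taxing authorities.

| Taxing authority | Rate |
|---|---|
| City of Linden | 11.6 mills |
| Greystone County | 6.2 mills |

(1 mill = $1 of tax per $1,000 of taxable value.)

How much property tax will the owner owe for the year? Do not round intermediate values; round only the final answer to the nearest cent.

Assessed value = $226,000 × 0.79 = $178,540
Taxable value = $178,540 − $110,000 = $68,540
City of Linden: $68,540 × 0.0116 = $795.064
Greystone County: $68,540 × 0.0062 = $424.948
Total = $795.064 + $424.948 = $1,220.012

$1,220.01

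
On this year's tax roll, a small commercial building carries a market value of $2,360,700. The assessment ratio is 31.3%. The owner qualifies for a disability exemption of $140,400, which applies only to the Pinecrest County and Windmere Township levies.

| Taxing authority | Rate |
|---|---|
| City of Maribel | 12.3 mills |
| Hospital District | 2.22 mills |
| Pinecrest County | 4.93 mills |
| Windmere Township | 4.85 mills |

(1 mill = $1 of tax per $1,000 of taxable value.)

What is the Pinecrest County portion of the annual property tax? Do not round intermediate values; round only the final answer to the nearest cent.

$2,950.60

Assessed value = $2,360,700 × 0.313 = $738,899.1
Pinecrest County taxable value = $738,899.1 − $140,400 = $598,499.1
Pinecrest County levy = $598,499.1 × 0.00493 = $2,950.600563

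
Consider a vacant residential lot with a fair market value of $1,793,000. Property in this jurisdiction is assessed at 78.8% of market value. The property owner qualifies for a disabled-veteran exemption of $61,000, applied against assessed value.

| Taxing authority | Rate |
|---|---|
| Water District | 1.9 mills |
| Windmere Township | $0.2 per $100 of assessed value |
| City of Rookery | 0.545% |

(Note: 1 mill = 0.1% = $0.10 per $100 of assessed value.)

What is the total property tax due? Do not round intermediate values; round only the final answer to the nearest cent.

$12,640.12

Assessed value = $1,793,000 × 0.788 = $1,412,884
Taxable value = $1,412,884 − $61,000 = $1,351,884
Water District: $1,351,884 × 0.0019 = $2,568.5796
Windmere Township: $1,351,884 × 0.002 = $2,703.768
City of Rookery: $1,351,884 × 0.00545 = $7,367.7678
Total = $12,640.1154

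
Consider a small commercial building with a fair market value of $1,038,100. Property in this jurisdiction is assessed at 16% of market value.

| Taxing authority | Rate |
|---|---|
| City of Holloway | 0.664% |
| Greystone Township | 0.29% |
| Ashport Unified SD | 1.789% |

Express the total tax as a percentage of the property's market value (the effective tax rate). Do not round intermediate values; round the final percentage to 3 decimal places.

Assessed value = $1,038,100 × 0.16 = $166,096
City of Holloway: $166,096 × 0.00664 = $1,102.87744
Greystone Township: $166,096 × 0.0029 = $481.6784
Ashport Unified SD: $166,096 × 0.01789 = $2,971.45744
Total tax = $4,556.01328
Effective rate = $4,556.01328 ÷ $1,038,100 = 0.439% of market value

0.439%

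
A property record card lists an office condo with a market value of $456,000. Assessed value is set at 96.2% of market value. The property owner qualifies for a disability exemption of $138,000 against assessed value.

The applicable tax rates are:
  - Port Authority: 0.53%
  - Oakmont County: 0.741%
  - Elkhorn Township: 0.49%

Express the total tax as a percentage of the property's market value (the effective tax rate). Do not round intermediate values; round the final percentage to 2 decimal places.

1.16%

Assessed value = $456,000 × 0.962 = $438,672
Taxable value = $438,672 − $138,000 = $300,672
Port Authority: $300,672 × 0.0053 = $1,593.5616
Oakmont County: $300,672 × 0.00741 = $2,227.97952
Elkhorn Township: $300,672 × 0.0049 = $1,473.2928
Total tax = $5,294.83392
Effective rate = $5,294.83392 ÷ $456,000 = 1.16% of market value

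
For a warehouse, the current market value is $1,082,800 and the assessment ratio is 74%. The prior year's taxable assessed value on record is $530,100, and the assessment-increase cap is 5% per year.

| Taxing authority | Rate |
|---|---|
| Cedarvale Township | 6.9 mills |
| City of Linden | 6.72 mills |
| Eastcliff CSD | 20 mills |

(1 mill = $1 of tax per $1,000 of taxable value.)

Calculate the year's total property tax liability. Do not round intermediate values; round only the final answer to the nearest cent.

$18,713.06

Uncapped assessed value = $1,082,800 × 0.74 = $801,272
Cap limit = $530,100 × 1.05 = $556,605
Taxable assessed value = min($801,272, $556,605) = $556,605 (cap binds)
Cedarvale Township: $556,605 × 0.0069 = $3,840.5745
City of Linden: $556,605 × 0.00672 = $3,740.3856
Eastcliff CSD: $556,605 × 0.02 = $11,132.1
Total = $18,713.0601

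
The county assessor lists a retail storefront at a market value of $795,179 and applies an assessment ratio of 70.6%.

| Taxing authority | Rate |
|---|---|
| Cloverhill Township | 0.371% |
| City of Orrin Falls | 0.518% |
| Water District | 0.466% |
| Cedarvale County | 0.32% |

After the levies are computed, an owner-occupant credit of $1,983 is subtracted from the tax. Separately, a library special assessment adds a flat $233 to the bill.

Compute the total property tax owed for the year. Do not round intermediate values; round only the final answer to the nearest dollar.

Assessed value = $795,179 × 0.706 = $561,396.374
Cloverhill Township: $561,396.374 × 0.00371 = $2,082.78054754
City of Orrin Falls: $561,396.374 × 0.00518 = $2,908.03321732
Water District: $561,396.374 × 0.00466 = $2,616.10710284
Cedarvale County: $561,396.374 × 0.0032 = $1,796.4683968
Levies subtotal = $9,403.3892645
After credit = $9,403.3892645 − $1,983 = $7,420.3892645
Total = $7,420.3892645 + $233 = $7,653.3892645

$7,653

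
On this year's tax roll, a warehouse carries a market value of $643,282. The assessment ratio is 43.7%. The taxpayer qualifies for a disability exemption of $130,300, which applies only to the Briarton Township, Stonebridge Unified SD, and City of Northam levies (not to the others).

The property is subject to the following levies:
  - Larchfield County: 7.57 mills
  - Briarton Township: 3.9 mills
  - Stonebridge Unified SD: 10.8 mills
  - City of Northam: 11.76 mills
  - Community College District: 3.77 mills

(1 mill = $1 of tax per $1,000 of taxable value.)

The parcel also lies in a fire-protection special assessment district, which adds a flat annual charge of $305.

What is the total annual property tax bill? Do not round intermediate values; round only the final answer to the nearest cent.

Assessed value = $643,282 × 0.437 = $281,114.234
Larchfield County: $281,114.234 × 0.00757 = $2,128.03475138
Briarton Township: ($281,114.234 − $130,300) × 0.0039 = $150,814.234 × 0.0039 = $588.1755126
Stonebridge Unified SD: ($281,114.234 − $130,300) × 0.0108 = $150,814.234 × 0.0108 = $1,628.7937272
City of Northam: ($281,114.234 − $130,300) × 0.01176 = $150,814.234 × 0.01176 = $1,773.57539184
Community College District: $281,114.234 × 0.00377 = $1,059.80066218
Levies subtotal = $7,178.3800452
Total = $7,178.3800452 + $305 = $7,483.3800452

$7,483.38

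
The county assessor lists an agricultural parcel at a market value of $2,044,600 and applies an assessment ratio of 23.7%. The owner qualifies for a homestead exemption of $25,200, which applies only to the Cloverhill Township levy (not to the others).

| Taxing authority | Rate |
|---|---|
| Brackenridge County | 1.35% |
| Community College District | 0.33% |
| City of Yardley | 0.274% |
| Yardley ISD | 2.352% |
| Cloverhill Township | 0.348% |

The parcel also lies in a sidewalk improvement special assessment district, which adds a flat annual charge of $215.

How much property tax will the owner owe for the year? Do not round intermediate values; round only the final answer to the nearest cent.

Assessed value = $2,044,600 × 0.237 = $484,570.2
Brackenridge County: $484,570.2 × 0.0135 = $6,541.6977
Community College District: $484,570.2 × 0.0033 = $1,599.08166
City of Yardley: $484,570.2 × 0.00274 = $1,327.722348
Yardley ISD: $484,570.2 × 0.02352 = $11,397.091104
Cloverhill Township: ($484,570.2 − $25,200) × 0.00348 = $459,370.2 × 0.00348 = $1,598.608296
Levies subtotal = $22,464.201108
Total = $22,464.201108 + $215 = $22,679.201108

$22,679.20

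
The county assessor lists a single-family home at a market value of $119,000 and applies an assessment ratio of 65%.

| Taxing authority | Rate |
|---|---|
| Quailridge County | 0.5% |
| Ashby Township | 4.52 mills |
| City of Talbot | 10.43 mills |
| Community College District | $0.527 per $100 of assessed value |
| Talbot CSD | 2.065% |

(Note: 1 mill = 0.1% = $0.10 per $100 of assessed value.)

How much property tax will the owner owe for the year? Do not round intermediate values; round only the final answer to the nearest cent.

$3,548.04

Assessed value = $119,000 × 0.65 = $77,350
Quailridge County: $77,350 × 0.005 = $386.75
Ashby Township: $77,350 × 0.00452 = $349.622
City of Talbot: $77,350 × 0.01043 = $806.7605
Community College District: $77,350 × 0.00527 = $407.6345
Talbot CSD: $77,350 × 0.02065 = $1,597.2775
Total = $3,548.0445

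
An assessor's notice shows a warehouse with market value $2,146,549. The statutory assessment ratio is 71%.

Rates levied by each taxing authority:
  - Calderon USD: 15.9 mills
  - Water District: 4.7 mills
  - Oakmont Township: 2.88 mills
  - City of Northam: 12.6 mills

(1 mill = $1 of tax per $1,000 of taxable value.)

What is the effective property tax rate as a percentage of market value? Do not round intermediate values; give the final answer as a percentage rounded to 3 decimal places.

Assessed value = $2,146,549 × 0.71 = $1,524,049.79
Calderon USD: $1,524,049.79 × 0.0159 = $24,232.391661
Water District: $1,524,049.79 × 0.0047 = $7,163.034013
Oakmont Township: $1,524,049.79 × 0.00288 = $4,389.2633952
City of Northam: $1,524,049.79 × 0.0126 = $19,203.027354
Total tax = $54,987.7164232
Effective rate = $54,987.7164232 ÷ $2,146,549 = 2.562% of market value

2.562%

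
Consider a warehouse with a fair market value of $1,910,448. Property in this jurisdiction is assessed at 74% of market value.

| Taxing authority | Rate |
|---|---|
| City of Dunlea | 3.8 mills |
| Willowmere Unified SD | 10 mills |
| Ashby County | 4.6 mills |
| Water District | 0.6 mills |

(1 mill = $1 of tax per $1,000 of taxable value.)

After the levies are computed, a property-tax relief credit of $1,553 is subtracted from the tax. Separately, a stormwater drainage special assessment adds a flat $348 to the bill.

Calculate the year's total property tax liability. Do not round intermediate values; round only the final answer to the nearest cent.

$25,655.90

Assessed value = $1,910,448 × 0.74 = $1,413,731.52
City of Dunlea: $1,413,731.52 × 0.0038 = $5,372.179776
Willowmere Unified SD: $1,413,731.52 × 0.01 = $14,137.3152
Ashby County: $1,413,731.52 × 0.0046 = $6,503.164992
Water District: $1,413,731.52 × 0.0006 = $848.238912
Levies subtotal = $26,860.89888
After credit = $26,860.89888 − $1,553 = $25,307.89888
Total = $25,307.89888 + $348 = $25,655.89888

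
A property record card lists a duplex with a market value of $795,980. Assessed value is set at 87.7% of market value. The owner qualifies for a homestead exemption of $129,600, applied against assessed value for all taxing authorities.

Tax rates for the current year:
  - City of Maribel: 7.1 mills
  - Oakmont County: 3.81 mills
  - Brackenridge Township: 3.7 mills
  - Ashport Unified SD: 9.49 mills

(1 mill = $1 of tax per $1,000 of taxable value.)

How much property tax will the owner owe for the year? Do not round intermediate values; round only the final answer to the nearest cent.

Assessed value = $795,980 × 0.877 = $698,074.46
Taxable value = $698,074.46 − $129,600 = $568,474.46
City of Maribel: $568,474.46 × 0.0071 = $4,036.168666
Oakmont County: $568,474.46 × 0.00381 = $2,165.8876926
Brackenridge Township: $568,474.46 × 0.0037 = $2,103.355502
Ashport Unified SD: $568,474.46 × 0.00949 = $5,394.8226254
Total = $4,036.168666 + $2,165.8876926 + $2,103.355502 + $5,394.8226254 = $13,700.234486

$13,700.23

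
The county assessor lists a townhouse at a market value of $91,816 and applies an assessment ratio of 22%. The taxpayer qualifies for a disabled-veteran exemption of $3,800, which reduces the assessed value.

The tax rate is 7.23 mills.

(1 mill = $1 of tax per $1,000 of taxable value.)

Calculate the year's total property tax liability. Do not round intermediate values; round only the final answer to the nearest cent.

Assessed value = $91,816 × 0.22 = $20,199.52
Taxable value = $20,199.52 − $3,800 = $16,399.52
Tax = $16,399.52 × 0.00723 = $118.5685296

$118.57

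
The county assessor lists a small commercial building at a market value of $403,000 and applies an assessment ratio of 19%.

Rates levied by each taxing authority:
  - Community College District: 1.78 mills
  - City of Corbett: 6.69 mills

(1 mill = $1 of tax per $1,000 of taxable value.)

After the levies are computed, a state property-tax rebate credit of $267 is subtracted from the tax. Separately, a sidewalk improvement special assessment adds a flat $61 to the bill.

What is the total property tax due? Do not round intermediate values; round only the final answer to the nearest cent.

Assessed value = $403,000 × 0.19 = $76,570
Community College District: $76,570 × 0.00178 = $136.2946
City of Corbett: $76,570 × 0.00669 = $512.2533
Levies subtotal = $648.5479
After credit = $648.5479 − $267 = $381.5479
Total = $381.5479 + $61 = $442.5479

$442.55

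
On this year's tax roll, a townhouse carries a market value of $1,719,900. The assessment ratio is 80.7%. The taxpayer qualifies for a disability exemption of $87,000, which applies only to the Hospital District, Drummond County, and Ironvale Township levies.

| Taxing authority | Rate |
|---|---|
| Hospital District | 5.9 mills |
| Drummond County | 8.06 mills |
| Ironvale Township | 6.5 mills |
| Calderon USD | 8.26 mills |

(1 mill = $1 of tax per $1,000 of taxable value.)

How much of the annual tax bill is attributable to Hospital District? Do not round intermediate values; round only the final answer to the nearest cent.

Assessed value = $1,719,900 × 0.807 = $1,387,959.3
Hospital District taxable value = $1,387,959.3 − $87,000 = $1,300,959.3
Hospital District levy = $1,300,959.3 × 0.0059 = $7,675.65987

$7,675.66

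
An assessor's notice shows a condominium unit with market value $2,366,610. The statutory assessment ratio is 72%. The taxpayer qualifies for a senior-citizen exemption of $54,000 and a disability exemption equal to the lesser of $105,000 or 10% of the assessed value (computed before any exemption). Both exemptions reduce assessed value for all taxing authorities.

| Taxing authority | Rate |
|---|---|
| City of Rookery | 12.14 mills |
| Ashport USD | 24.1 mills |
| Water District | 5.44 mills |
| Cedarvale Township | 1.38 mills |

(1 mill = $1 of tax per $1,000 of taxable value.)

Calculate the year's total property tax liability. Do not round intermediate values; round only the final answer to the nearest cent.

$66,525.94

Assessed value = $2,366,610 × 0.72 = $1,703,959.2
Disability exemption = min($105,000, 10% × $1,703,959.2) = min($105,000, $170,395.92) = $105,000 (dollar cap binds)
Taxable value = $1,703,959.2 − $54,000 − $105,000 = $1,544,959.2
City of Rookery: $1,544,959.2 × 0.01214 = $18,755.804688
Ashport USD: $1,544,959.2 × 0.0241 = $37,233.51672
Water District: $1,544,959.2 × 0.00544 = $8,404.578048
Cedarvale Township: $1,544,959.2 × 0.00138 = $2,132.043696
Total = $66,525.943152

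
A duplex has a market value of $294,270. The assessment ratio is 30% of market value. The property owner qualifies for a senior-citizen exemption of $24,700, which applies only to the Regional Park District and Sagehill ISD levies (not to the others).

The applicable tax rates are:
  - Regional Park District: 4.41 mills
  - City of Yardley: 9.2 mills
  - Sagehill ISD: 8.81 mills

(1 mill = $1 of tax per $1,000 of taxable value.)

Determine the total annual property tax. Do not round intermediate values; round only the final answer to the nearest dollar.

Assessed value = $294,270 × 0.3 = $88,281
Regional Park District: ($88,281 − $24,700) × 0.00441 = $63,581 × 0.00441 = $280.39221
City of Yardley: $88,281 × 0.0092 = $812.1852
Sagehill ISD: ($88,281 − $24,700) × 0.00881 = $63,581 × 0.00881 = $560.14861
Total = $1,652.72602

$1,653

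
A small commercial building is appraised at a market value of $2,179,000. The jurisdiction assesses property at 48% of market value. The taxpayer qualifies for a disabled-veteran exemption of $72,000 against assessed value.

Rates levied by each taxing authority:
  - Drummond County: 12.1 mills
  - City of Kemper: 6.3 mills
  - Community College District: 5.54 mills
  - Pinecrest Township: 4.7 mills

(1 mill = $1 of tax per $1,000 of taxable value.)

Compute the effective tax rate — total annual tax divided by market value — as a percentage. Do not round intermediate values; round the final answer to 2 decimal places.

1.28%

Assessed value = $2,179,000 × 0.48 = $1,045,920
Taxable value = $1,045,920 − $72,000 = $973,920
Drummond County: $973,920 × 0.0121 = $11,784.432
City of Kemper: $973,920 × 0.0063 = $6,135.696
Community College District: $973,920 × 0.00554 = $5,395.5168
Pinecrest Township: $973,920 × 0.0047 = $4,577.424
Total tax = $27,893.0688
Effective rate = $27,893.0688 ÷ $2,179,000 = 1.28% of market value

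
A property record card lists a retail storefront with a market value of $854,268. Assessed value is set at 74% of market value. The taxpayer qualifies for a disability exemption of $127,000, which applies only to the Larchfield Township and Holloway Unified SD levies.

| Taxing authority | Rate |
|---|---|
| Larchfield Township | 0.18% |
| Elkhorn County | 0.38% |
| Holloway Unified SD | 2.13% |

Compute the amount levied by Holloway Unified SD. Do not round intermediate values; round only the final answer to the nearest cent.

$10,759.87

Assessed value = $854,268 × 0.74 = $632,158.32
Holloway Unified SD taxable value = $632,158.32 − $127,000 = $505,158.32
Holloway Unified SD levy = $505,158.32 × 0.0213 = $10,759.872216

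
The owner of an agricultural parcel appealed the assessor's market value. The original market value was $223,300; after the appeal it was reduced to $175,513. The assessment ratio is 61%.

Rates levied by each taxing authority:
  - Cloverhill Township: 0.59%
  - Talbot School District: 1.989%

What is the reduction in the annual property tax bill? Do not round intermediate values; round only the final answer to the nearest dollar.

Old assessed value = $223,300 × 0.61 = $136,213
New assessed value = $175,513 × 0.61 = $107,062.93
Combined rate = 0.0059 + 0.01989 = 0.02579
Old tax = $136,213 × 0.02579 = $3,512.93327
New tax = $107,062.93 × 0.02579 = $2,761.1529647
Reduction = $3,512.93327 − $2,761.1529647 = $751.7803053

$752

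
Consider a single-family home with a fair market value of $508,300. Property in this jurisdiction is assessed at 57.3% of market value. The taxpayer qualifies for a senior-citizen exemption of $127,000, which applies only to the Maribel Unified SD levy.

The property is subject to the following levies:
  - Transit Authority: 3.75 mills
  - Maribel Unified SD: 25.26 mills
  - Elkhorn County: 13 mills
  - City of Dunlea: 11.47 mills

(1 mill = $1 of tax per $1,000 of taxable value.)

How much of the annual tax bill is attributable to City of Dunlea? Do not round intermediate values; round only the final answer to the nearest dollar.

Assessed value = $508,300 × 0.573 = $291,255.9
City of Dunlea taxable value = $291,255.9 (exemption does not apply)
City of Dunlea levy = $291,255.9 × 0.01147 = $3,340.705173

$3,341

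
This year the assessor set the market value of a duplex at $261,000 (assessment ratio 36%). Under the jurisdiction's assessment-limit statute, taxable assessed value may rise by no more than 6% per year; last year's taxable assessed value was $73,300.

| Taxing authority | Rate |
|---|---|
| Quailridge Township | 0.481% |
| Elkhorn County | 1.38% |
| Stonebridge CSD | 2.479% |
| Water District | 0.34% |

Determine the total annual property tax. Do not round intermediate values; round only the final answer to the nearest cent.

$3,636.27

Uncapped assessed value = $261,000 × 0.36 = $93,960
Cap limit = $73,300 × 1.06 = $77,698
Taxable assessed value = min($93,960, $77,698) = $77,698 (cap binds)
Quailridge Township: $77,698 × 0.00481 = $373.72738
Elkhorn County: $77,698 × 0.0138 = $1,072.2324
Stonebridge CSD: $77,698 × 0.02479 = $1,926.13342
Water District: $77,698 × 0.0034 = $264.1732
Total = $3,636.2664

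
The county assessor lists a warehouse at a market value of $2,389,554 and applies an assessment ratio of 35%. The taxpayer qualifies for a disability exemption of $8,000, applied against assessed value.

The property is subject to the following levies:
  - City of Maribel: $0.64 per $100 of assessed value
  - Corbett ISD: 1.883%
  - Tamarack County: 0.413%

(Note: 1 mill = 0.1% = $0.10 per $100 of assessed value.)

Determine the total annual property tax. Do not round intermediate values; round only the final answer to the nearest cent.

$24,320.18

Assessed value = $2,389,554 × 0.35 = $836,343.9
Taxable value = $836,343.9 − $8,000 = $828,343.9
City of Maribel: $828,343.9 × 0.0064 = $5,301.40096
Corbett ISD: $828,343.9 × 0.01883 = $15,597.715637
Tamarack County: $828,343.9 × 0.00413 = $3,421.060307
Total = $24,320.176904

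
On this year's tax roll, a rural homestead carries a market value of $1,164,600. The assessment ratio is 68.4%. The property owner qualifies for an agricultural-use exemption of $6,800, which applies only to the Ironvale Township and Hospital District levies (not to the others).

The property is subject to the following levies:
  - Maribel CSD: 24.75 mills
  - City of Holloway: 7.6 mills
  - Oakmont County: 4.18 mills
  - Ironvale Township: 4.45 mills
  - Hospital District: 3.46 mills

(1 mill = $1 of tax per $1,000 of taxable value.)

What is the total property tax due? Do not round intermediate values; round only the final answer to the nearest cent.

Assessed value = $1,164,600 × 0.684 = $796,586.4
Maribel CSD: $796,586.4 × 0.02475 = $19,715.5134
City of Holloway: $796,586.4 × 0.0076 = $6,054.05664
Oakmont County: $796,586.4 × 0.00418 = $3,329.731152
Ironvale Township: ($796,586.4 − $6,800) × 0.00445 = $789,786.4 × 0.00445 = $3,514.54948
Hospital District: ($796,586.4 − $6,800) × 0.00346 = $789,786.4 × 0.00346 = $2,732.660944
Total = $35,346.511616

$35,346.51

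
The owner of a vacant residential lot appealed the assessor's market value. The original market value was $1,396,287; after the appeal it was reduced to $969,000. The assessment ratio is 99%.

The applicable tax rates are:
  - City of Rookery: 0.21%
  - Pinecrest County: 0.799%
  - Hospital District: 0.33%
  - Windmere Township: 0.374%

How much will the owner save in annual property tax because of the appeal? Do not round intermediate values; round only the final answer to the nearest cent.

Old assessed value = $1,396,287 × 0.99 = $1,382,324.13
New assessed value = $969,000 × 0.99 = $959,310
Combined rate = 0.0021 + 0.00799 + 0.0033 + 0.00374 = 0.01713
Old tax = $1,382,324.13 × 0.01713 = $23,679.2123469
New tax = $959,310 × 0.01713 = $16,432.9803
Reduction = $23,679.2123469 − $16,432.9803 = $7,246.2320469

$7,246.23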